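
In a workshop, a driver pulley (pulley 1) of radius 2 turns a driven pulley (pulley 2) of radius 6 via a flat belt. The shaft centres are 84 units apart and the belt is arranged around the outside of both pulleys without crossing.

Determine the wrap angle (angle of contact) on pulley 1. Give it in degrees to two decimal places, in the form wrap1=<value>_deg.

open belt: β = asin((r2−r1)/C) = asin(4/84) = 2.7294°
wrap1 = π − 2β = 174.5412°
wrap2 = π + 2β = 185.4588°

wrap1=174.54_deg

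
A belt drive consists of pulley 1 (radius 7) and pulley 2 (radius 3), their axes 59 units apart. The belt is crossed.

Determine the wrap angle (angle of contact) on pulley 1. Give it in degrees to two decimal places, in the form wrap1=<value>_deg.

wrap1=199.52_deg

crossed belt: β = asin((r1+r2)/C) = asin(10/59) = 9.7583°
wrap1 = wrap2 = π + 2β = 199.5165°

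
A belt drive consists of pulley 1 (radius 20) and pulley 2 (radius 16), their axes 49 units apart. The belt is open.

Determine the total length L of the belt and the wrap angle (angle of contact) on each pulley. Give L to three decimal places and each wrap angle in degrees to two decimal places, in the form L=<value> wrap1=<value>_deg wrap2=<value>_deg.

open belt: β = asin((r2−r1)/C) = asin(-4/49) = -4.6824°
wrap1 = π − 2β = 189.3648°
wrap2 = π + 2β = 170.6352°
tangent length = C·cosβ = 48.8365
L = r1·wrap1 + r2·wrap2 + 2·C·cosβ = 20·3.3050 + 16·2.9781 + 2·48.8365 = 211.4240

L=211.424 wrap1=189.36_deg wrap2=170.64_deg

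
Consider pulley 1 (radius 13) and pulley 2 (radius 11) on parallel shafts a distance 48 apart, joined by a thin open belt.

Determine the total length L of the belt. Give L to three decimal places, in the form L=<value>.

open belt: β = asin((r2−r1)/C) = asin(-2/48) = -2.3880°
wrap1 = π − 2β = 184.7760°
wrap2 = π + 2β = 175.2240°
tangent length = C·cosβ = 47.9583
L = r1·wrap1 + r2·wrap2 + 2·C·cosβ = 13·3.2250 + 11·3.0582 + 2·47.9583 = 171.4816

L=171.482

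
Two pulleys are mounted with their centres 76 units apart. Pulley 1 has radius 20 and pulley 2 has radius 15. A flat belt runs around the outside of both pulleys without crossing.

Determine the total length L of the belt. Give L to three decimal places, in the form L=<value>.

open belt: β = asin((r2−r1)/C) = asin(-5/76) = -3.7722°
wrap1 = π − 2β = 187.5444°
wrap2 = π + 2β = 172.4556°
tangent length = C·cosβ = 75.8353
L = r1·wrap1 + r2·wrap2 + 2·C·cosβ = 20·3.2733 + 15·3.0099 + 2·75.8353 = 262.2848

L=262.285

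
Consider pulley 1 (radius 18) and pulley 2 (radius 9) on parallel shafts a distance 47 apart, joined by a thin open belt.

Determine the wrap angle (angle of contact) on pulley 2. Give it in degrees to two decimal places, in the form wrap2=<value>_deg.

wrap2=157.92_deg

open belt: β = asin((r2−r1)/C) = asin(-9/47) = -11.0397°
wrap1 = π − 2β = 202.0794°
wrap2 = π + 2β = 157.9206°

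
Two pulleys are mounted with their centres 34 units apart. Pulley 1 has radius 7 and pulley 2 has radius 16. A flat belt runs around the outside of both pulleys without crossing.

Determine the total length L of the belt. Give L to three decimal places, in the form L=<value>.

L=142.653

open belt: β = asin((r2−r1)/C) = asin(9/34) = 15.3495°
wrap1 = π − 2β = 149.3010°
wrap2 = π + 2β = 210.6990°
tangent length = C·cosβ = 32.7872
L = r1·wrap1 + r2·wrap2 + 2·C·cosβ = 7·2.6058 + 16·3.6774 + 2·32.7872 = 142.6532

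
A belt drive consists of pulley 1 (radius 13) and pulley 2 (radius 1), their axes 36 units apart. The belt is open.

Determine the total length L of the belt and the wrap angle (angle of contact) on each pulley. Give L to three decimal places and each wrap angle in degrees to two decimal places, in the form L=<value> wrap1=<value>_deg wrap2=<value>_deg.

L=120.021 wrap1=218.94_deg wrap2=141.06_deg

open belt: β = asin((r2−r1)/C) = asin(-12/36) = -19.4712°
wrap1 = π − 2β = 218.9424°
wrap2 = π + 2β = 141.0576°
tangent length = C·cosβ = 33.9411
L = r1·wrap1 + r2·wrap2 + 2·C·cosβ = 13·3.8213 + 1·2.4619 + 2·33.9411 = 120.0206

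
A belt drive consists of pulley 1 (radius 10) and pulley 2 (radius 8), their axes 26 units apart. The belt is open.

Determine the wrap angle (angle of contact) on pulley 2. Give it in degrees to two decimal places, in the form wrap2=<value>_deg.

open belt: β = asin((r2−r1)/C) = asin(-2/26) = -4.4117°
wrap1 = π − 2β = 188.8235°
wrap2 = π + 2β = 171.1765°

wrap2=171.18_deg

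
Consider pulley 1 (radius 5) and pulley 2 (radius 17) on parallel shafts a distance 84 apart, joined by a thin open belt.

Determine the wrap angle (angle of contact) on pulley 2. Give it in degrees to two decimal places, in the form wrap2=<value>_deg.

wrap2=196.43_deg

open belt: β = asin((r2−r1)/C) = asin(12/84) = 8.2132°
wrap1 = π − 2β = 163.5736°
wrap2 = π + 2β = 196.4264°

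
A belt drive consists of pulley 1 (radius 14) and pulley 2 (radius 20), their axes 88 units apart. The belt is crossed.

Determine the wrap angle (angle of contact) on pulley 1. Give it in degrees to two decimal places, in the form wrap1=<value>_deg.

wrap1=225.46_deg

crossed belt: β = asin((r1+r2)/C) = asin(34/88) = 22.7284°
wrap1 = wrap2 = π + 2β = 225.4568°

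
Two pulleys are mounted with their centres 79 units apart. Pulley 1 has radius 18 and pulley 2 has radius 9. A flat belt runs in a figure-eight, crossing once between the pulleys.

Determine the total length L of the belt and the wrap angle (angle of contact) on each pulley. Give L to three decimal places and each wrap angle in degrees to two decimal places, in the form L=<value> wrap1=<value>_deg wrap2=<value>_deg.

crossed belt: β = asin((r1+r2)/C) = asin(27/79) = 19.9849°
wrap1 = wrap2 = π + 2β = 219.9698°
tangent length = C·cosβ = 74.2428
L = (r1+r2)·wrap + 2·C·cosβ = 27·3.8392 + 2·74.2428 = 252.1440

L=252.144 wrap1=219.97_deg wrap2=219.97_deg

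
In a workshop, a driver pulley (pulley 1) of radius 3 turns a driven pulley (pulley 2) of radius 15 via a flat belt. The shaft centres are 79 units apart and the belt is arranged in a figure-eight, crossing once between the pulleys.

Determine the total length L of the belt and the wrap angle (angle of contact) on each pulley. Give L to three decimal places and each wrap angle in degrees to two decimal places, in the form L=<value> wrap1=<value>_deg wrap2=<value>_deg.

L=218.668 wrap1=206.34_deg wrap2=206.34_deg

crossed belt: β = asin((r1+r2)/C) = asin(18/79) = 13.1704°
wrap1 = wrap2 = π + 2β = 206.3408°
tangent length = C·cosβ = 76.9220
L = (r1+r2)·wrap + 2·C·cosβ = 18·3.6013 + 2·76.9220 = 218.6680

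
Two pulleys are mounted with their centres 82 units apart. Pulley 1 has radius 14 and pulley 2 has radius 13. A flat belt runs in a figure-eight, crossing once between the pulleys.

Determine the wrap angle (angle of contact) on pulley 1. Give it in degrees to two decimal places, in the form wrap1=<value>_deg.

crossed belt: β = asin((r1+r2)/C) = asin(27/82) = 19.2244°
wrap1 = wrap2 = π + 2β = 218.4487°

wrap1=218.45_deg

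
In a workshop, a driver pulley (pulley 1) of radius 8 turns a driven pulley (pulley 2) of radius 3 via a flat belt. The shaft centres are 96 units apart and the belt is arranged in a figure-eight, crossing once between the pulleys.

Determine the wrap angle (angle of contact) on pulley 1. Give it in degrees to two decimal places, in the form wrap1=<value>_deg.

crossed belt: β = asin((r1+r2)/C) = asin(11/96) = 6.5796°
wrap1 = wrap2 = π + 2β = 193.1592°

wrap1=193.16_deg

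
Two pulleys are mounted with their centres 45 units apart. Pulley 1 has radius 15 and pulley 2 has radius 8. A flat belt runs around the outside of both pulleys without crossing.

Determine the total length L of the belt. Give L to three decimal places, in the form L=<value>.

open belt: β = asin((r2−r1)/C) = asin(-7/45) = -8.9490°
wrap1 = π − 2β = 197.8980°
wrap2 = π + 2β = 162.1020°
tangent length = C·cosβ = 44.4522
L = r1·wrap1 + r2·wrap2 + 2·C·cosβ = 15·3.4540 + 8·2.8292 + 2·44.4522 = 163.3477

L=163.348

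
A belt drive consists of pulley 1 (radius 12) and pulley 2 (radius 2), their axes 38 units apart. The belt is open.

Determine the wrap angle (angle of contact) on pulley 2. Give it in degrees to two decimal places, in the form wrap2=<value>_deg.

wrap2=149.48_deg

open belt: β = asin((r2−r1)/C) = asin(-10/38) = -15.2575°
wrap1 = π − 2β = 210.5150°
wrap2 = π + 2β = 149.4850°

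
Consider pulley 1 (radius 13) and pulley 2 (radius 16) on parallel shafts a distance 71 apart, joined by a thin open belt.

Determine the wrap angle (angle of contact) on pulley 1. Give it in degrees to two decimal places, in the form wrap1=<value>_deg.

wrap1=175.16_deg

open belt: β = asin((r2−r1)/C) = asin(3/71) = 2.4217°
wrap1 = π − 2β = 175.1567°
wrap2 = π + 2β = 184.8433°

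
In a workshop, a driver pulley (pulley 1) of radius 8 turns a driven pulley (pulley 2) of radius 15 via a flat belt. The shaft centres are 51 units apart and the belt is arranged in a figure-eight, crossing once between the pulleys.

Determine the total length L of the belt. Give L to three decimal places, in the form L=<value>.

L=184.817

crossed belt: β = asin((r1+r2)/C) = asin(23/51) = 26.8066°
wrap1 = wrap2 = π + 2β = 233.6132°
tangent length = C·cosβ = 45.5192
L = (r1+r2)·wrap + 2·C·cosβ = 23·4.0773 + 2·45.5192 = 184.8168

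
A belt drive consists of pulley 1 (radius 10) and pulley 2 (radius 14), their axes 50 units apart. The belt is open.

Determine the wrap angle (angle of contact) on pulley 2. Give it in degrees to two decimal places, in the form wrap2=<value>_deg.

open belt: β = asin((r2−r1)/C) = asin(4/50) = 4.5886°
wrap1 = π − 2β = 170.8229°
wrap2 = π + 2β = 189.1771°

wrap2=189.18_deg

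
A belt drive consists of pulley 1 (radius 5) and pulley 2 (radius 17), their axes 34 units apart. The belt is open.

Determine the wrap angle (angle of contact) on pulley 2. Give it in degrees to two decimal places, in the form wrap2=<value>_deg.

wrap2=221.33_deg

open belt: β = asin((r2−r1)/C) = asin(12/34) = 20.6673°
wrap1 = π − 2β = 138.6654°
wrap2 = π + 2β = 221.3346°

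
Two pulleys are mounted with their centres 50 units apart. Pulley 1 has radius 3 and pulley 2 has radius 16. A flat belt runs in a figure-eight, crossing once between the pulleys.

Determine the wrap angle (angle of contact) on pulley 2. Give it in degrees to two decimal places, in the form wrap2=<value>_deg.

crossed belt: β = asin((r1+r2)/C) = asin(19/50) = 22.3337°
wrap1 = wrap2 = π + 2β = 224.6674°

wrap2=224.67_deg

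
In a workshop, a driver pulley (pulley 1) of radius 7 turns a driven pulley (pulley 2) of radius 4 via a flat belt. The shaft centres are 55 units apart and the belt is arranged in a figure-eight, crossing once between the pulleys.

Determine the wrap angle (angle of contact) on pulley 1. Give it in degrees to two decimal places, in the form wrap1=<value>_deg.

wrap1=203.07_deg

crossed belt: β = asin((r1+r2)/C) = asin(11/55) = 11.5370°
wrap1 = wrap2 = π + 2β = 203.0739°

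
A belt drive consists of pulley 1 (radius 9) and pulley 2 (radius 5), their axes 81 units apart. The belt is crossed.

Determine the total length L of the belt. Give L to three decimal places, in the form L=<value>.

crossed belt: β = asin((r1+r2)/C) = asin(14/81) = 9.9530°
wrap1 = wrap2 = π + 2β = 199.9059°
tangent length = C·cosβ = 79.7810
L = (r1+r2)·wrap + 2·C·cosβ = 14·3.4890 + 2·79.7810 = 208.4081

L=208.408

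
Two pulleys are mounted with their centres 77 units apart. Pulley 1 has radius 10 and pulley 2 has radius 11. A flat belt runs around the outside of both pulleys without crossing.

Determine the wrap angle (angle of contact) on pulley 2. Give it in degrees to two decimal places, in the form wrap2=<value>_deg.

wrap2=181.49_deg

open belt: β = asin((r2−r1)/C) = asin(1/77) = 0.7441°
wrap1 = π − 2β = 178.5118°
wrap2 = π + 2β = 181.4882°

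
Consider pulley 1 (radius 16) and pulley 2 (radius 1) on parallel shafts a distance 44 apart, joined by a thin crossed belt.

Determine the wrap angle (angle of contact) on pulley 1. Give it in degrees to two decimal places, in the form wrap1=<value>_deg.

wrap1=225.46_deg

crossed belt: β = asin((r1+r2)/C) = asin(17/44) = 22.7284°
wrap1 = wrap2 = π + 2β = 225.4568°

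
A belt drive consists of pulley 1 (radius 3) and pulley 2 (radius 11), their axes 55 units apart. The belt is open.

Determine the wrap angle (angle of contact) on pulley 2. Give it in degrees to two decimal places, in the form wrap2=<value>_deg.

wrap2=196.73_deg

open belt: β = asin((r2−r1)/C) = asin(8/55) = 8.3636°
wrap1 = π − 2β = 163.2728°
wrap2 = π + 2β = 196.7272°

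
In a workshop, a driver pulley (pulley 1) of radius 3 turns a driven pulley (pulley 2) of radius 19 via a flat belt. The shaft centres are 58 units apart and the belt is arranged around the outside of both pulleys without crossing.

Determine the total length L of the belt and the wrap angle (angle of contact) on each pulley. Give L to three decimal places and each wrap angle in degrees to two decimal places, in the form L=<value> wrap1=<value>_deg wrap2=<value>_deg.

open belt: β = asin((r2−r1)/C) = asin(16/58) = 16.0134°
wrap1 = π − 2β = 147.9732°
wrap2 = π + 2β = 212.0268°
tangent length = C·cosβ = 55.7494
L = r1·wrap1 + r2·wrap2 + 2·C·cosβ = 3·2.5826 + 19·3.7006 + 2·55.7494 = 189.5575

L=189.557 wrap1=147.97_deg wrap2=212.03_deg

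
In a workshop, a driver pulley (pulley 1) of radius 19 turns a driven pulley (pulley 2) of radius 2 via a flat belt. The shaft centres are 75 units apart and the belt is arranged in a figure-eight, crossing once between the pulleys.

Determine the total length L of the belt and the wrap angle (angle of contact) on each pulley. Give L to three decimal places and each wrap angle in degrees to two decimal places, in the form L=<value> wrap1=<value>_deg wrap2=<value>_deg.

crossed belt: β = asin((r1+r2)/C) = asin(21/75) = 16.2602°
wrap1 = wrap2 = π + 2β = 212.5204°
tangent length = C·cosβ = 72.0000
L = (r1+r2)·wrap + 2·C·cosβ = 21·3.7092 + 2·72.0000 = 221.8928

L=221.893 wrap1=212.52_deg wrap2=212.52_deg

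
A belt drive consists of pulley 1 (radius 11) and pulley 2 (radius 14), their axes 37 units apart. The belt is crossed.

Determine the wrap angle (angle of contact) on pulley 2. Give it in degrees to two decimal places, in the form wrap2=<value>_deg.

crossed belt: β = asin((r1+r2)/C) = asin(25/37) = 42.5066°
wrap1 = wrap2 = π + 2β = 265.0133°

wrap2=265.01_deg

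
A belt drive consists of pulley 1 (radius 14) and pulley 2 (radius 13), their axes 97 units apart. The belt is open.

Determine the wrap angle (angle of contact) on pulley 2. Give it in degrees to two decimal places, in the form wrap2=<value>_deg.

open belt: β = asin((r2−r1)/C) = asin(-1/97) = -0.5907°
wrap1 = π − 2β = 181.1814°
wrap2 = π + 2β = 178.8186°

wrap2=178.82_deg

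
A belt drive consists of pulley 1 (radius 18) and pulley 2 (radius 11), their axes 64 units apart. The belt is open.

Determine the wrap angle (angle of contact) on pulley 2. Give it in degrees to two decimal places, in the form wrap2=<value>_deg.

open belt: β = asin((r2−r1)/C) = asin(-7/64) = -6.2793°
wrap1 = π − 2β = 192.5586°
wrap2 = π + 2β = 167.4414°

wrap2=167.44_deg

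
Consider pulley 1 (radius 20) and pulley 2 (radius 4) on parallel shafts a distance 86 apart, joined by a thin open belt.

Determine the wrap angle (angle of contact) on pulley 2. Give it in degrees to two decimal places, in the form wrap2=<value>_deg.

open belt: β = asin((r2−r1)/C) = asin(-16/86) = -10.7222°
wrap1 = π − 2β = 201.4443°
wrap2 = π + 2β = 158.5557°

wrap2=158.56_deg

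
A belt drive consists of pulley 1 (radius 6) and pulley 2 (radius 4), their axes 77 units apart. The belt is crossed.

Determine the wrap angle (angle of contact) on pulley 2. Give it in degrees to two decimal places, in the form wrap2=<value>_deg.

crossed belt: β = asin((r1+r2)/C) = asin(10/77) = 7.4621°
wrap1 = wrap2 = π + 2β = 194.9242°

wrap2=194.92_deg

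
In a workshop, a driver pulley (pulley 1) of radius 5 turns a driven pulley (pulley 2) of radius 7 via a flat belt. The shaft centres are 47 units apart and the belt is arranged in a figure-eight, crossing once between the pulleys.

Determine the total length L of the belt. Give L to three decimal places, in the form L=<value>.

crossed belt: β = asin((r1+r2)/C) = asin(12/47) = 14.7925°
wrap1 = wrap2 = π + 2β = 209.5850°
tangent length = C·cosβ = 45.4423
L = (r1+r2)·wrap + 2·C·cosβ = 12·3.6579 + 2·45.4423 = 134.7799

L=134.780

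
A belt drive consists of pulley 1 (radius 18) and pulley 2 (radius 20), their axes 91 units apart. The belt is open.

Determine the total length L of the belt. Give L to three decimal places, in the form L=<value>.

open belt: β = asin((r2−r1)/C) = asin(2/91) = 1.2593°
wrap1 = π − 2β = 177.4813°
wrap2 = π + 2β = 182.5187°
tangent length = C·cosβ = 90.9780
L = r1·wrap1 + r2·wrap2 + 2·C·cosβ = 18·3.0976 + 20·3.1856 + 2·90.9780 = 301.4245

L=301.424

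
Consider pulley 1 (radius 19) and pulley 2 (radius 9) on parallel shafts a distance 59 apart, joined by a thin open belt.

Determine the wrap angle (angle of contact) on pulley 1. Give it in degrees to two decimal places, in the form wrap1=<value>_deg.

wrap1=199.52_deg

open belt: β = asin((r2−r1)/C) = asin(-10/59) = -9.7583°
wrap1 = π − 2β = 199.5165°
wrap2 = π + 2β = 160.4835°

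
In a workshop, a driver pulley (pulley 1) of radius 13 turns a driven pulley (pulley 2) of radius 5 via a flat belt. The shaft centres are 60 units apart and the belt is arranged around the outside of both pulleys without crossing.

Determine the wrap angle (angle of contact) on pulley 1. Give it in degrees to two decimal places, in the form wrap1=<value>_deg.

wrap1=195.32_deg

open belt: β = asin((r2−r1)/C) = asin(-8/60) = -7.6623°
wrap1 = π − 2β = 195.3245°
wrap2 = π + 2β = 164.6755°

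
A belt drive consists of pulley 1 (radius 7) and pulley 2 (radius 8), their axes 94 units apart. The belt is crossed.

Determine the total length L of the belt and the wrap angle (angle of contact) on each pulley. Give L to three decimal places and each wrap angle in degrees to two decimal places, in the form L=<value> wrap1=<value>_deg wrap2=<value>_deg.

L=237.523 wrap1=198.36_deg wrap2=198.36_deg

crossed belt: β = asin((r1+r2)/C) = asin(15/94) = 9.1822°
wrap1 = wrap2 = π + 2β = 198.3644°
tangent length = C·cosβ = 92.7955
L = (r1+r2)·wrap + 2·C·cosβ = 15·3.4621 + 2·92.7955 = 237.5226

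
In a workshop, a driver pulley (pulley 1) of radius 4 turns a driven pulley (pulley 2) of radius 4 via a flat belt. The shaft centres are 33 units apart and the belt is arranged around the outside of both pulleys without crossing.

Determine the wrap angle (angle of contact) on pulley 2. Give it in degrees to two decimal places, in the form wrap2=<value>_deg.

open belt: β = asin((r2−r1)/C) = asin(0/33) = 0.0000°
wrap1 = π − 2β = 180.0000°
wrap2 = π + 2β = 180.0000°

wrap2=180.00_deg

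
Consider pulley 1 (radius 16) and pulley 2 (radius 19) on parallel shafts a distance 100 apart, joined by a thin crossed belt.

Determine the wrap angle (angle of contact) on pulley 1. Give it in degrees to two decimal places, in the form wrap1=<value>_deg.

crossed belt: β = asin((r1+r2)/C) = asin(35/100) = 20.4873°
wrap1 = wrap2 = π + 2β = 220.9746°

wrap1=220.97_deg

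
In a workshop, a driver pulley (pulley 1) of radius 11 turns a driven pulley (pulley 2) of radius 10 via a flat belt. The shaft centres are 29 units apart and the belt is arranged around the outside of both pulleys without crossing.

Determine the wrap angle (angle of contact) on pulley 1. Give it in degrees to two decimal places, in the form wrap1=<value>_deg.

open belt: β = asin((r2−r1)/C) = asin(-1/29) = -1.9761°
wrap1 = π − 2β = 183.9522°
wrap2 = π + 2β = 176.0478°

wrap1=183.95_deg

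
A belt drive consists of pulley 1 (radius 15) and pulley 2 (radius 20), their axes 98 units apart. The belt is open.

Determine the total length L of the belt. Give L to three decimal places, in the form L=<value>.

open belt: β = asin((r2−r1)/C) = asin(5/98) = 2.9245°
wrap1 = π − 2β = 174.1510°
wrap2 = π + 2β = 185.8490°
tangent length = C·cosβ = 97.8724
L = r1·wrap1 + r2·wrap2 + 2·C·cosβ = 15·3.0395 + 20·3.2437 + 2·97.8724 = 306.2109

L=306.211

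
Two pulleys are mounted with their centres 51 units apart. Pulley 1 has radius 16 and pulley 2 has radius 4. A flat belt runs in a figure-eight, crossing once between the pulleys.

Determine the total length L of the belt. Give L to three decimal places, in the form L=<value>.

crossed belt: β = asin((r1+r2)/C) = asin(20/51) = 23.0888°
wrap1 = wrap2 = π + 2β = 226.1775°
tangent length = C·cosβ = 46.9148
L = (r1+r2)·wrap + 2·C·cosβ = 20·3.9475 + 2·46.9148 = 172.7805

L=172.780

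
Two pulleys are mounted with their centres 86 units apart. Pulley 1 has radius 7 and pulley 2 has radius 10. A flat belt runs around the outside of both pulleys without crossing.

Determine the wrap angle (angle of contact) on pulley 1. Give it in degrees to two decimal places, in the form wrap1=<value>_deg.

open belt: β = asin((r2−r1)/C) = asin(3/86) = 1.9991°
wrap1 = π − 2β = 176.0018°
wrap2 = π + 2β = 183.9982°

wrap1=176.00_deg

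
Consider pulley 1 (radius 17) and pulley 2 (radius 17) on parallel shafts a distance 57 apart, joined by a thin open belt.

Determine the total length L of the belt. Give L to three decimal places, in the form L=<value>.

L=220.814

open belt: β = asin((r2−r1)/C) = asin(0/57) = 0.0000°
wrap1 = π − 2β = 180.0000°
wrap2 = π + 2β = 180.0000°
tangent length = C·cosβ = 57.0000
L = r1·wrap1 + r2·wrap2 + 2·C·cosβ = 17·3.1416 + 17·3.1416 + 2·57.0000 = 220.8142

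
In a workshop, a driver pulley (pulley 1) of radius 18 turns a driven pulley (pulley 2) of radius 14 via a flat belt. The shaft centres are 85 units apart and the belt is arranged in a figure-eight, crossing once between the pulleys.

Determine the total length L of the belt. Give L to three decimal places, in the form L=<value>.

L=282.727

crossed belt: β = asin((r1+r2)/C) = asin(32/85) = 22.1152°
wrap1 = wrap2 = π + 2β = 224.2305°
tangent length = C·cosβ = 78.7464
L = (r1+r2)·wrap + 2·C·cosβ = 32·3.9136 + 2·78.7464 = 282.7268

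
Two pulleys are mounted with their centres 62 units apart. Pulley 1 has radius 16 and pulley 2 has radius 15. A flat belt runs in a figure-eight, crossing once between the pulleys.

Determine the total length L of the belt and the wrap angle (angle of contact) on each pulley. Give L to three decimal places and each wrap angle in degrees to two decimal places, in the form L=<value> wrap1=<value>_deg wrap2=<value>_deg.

L=237.240 wrap1=240.00_deg wrap2=240.00_deg

crossed belt: β = asin((r1+r2)/C) = asin(31/62) = 30.0000°
wrap1 = wrap2 = π + 2β = 240.0000°
tangent length = C·cosβ = 53.6936
L = (r1+r2)·wrap + 2·C·cosβ = 31·4.1888 + 2·53.6936 = 237.2396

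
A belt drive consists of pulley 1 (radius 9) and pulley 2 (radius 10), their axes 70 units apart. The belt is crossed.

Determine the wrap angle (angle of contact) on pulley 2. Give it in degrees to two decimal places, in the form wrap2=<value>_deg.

wrap2=211.50_deg

crossed belt: β = asin((r1+r2)/C) = asin(19/70) = 15.7493°
wrap1 = wrap2 = π + 2β = 211.4986°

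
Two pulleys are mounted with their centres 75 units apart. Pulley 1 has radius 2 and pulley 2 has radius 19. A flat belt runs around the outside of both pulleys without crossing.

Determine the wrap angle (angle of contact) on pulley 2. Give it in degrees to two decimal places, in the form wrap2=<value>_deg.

wrap2=206.20_deg

open belt: β = asin((r2−r1)/C) = asin(17/75) = 13.1009°
wrap1 = π − 2β = 153.7982°
wrap2 = π + 2β = 206.2018°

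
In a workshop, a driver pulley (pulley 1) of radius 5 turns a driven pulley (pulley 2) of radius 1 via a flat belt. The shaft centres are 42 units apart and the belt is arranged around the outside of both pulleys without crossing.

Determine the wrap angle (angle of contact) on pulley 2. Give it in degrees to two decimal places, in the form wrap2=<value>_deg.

open belt: β = asin((r2−r1)/C) = asin(-4/42) = -5.4650°
wrap1 = π − 2β = 190.9300°
wrap2 = π + 2β = 169.0700°

wrap2=169.07_deg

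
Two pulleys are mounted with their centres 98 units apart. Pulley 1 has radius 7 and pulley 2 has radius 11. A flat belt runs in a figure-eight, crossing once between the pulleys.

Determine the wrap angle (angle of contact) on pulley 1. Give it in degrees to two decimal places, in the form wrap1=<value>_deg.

crossed belt: β = asin((r1+r2)/C) = asin(18/98) = 10.5838°
wrap1 = wrap2 = π + 2β = 201.1676°

wrap1=201.17_deg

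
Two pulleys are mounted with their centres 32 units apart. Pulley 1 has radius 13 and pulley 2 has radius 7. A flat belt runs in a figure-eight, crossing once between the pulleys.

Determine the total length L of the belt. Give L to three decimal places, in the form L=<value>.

L=139.797

crossed belt: β = asin((r1+r2)/C) = asin(20/32) = 38.6822°
wrap1 = wrap2 = π + 2β = 257.3644°
tangent length = C·cosβ = 24.9800
L = (r1+r2)·wrap + 2·C·cosβ = 20·4.4919 + 2·24.9800 = 139.7971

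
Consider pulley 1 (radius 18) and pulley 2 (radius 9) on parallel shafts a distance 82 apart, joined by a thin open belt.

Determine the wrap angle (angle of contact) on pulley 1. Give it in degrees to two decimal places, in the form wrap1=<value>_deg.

wrap1=192.60_deg

open belt: β = asin((r2−r1)/C) = asin(-9/82) = -6.3013°
wrap1 = π − 2β = 192.6025°
wrap2 = π + 2β = 167.3975°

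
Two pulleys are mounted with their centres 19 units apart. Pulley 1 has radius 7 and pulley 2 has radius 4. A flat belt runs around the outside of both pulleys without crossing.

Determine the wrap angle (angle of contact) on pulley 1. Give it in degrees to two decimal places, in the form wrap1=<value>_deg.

open belt: β = asin((r2−r1)/C) = asin(-3/19) = -9.0847°
wrap1 = π − 2β = 198.1694°
wrap2 = π + 2β = 161.8306°

wrap1=198.17_deg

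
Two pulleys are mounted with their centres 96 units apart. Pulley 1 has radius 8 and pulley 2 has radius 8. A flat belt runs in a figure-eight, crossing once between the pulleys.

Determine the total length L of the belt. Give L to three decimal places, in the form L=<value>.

crossed belt: β = asin((r1+r2)/C) = asin(16/96) = 9.5941°
wrap1 = wrap2 = π + 2β = 199.1881°
tangent length = C·cosβ = 94.6573
L = (r1+r2)·wrap + 2·C·cosβ = 16·3.4765 + 2·94.6573 = 244.9384

L=244.938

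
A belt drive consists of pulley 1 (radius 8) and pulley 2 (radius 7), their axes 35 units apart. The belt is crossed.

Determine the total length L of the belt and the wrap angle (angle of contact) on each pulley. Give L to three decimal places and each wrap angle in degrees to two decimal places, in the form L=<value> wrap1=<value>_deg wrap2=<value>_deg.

crossed belt: β = asin((r1+r2)/C) = asin(15/35) = 25.3769°
wrap1 = wrap2 = π + 2β = 230.7539°
tangent length = C·cosβ = 31.6228
L = (r1+r2)·wrap + 2·C·cosβ = 15·4.0274 + 2·31.6228 = 123.6568

L=123.657 wrap1=230.75_deg wrap2=230.75_deg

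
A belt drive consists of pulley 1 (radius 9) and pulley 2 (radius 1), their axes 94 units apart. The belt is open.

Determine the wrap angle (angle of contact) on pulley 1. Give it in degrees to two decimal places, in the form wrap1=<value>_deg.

wrap1=189.76_deg

open belt: β = asin((r2−r1)/C) = asin(-8/94) = -4.8821°
wrap1 = π − 2β = 189.7643°
wrap2 = π + 2β = 170.2357°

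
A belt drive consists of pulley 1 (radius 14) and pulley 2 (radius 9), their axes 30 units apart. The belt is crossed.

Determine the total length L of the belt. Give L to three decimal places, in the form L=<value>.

L=150.966

crossed belt: β = asin((r1+r2)/C) = asin(23/30) = 50.0555°
wrap1 = wrap2 = π + 2β = 280.1110°
tangent length = C·cosβ = 19.2614
L = (r1+r2)·wrap + 2·C·cosβ = 23·4.8889 + 2·19.2614 = 150.9665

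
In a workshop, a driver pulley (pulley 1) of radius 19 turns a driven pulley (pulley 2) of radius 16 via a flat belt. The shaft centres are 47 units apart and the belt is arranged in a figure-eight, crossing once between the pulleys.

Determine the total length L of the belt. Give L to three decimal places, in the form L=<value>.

crossed belt: β = asin((r1+r2)/C) = asin(35/47) = 48.1317°
wrap1 = wrap2 = π + 2β = 276.2634°
tangent length = C·cosβ = 31.3688
L = (r1+r2)·wrap + 2·C·cosβ = 35·4.8217 + 2·31.3688 = 231.4972

L=231.497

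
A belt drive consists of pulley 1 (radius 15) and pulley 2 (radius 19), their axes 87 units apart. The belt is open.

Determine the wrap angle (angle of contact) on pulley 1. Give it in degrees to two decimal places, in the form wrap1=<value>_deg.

open belt: β = asin((r2−r1)/C) = asin(4/87) = 2.6352°
wrap1 = π − 2β = 174.7296°
wrap2 = π + 2β = 185.2704°

wrap1=174.73_deg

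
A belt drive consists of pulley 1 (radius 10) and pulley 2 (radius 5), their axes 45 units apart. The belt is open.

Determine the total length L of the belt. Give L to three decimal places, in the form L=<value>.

L=137.680

open belt: β = asin((r2−r1)/C) = asin(-5/45) = -6.3794°
wrap1 = π − 2β = 192.7587°
wrap2 = π + 2β = 167.2413°
tangent length = C·cosβ = 44.7214
L = r1·wrap1 + r2·wrap2 + 2·C·cosβ = 10·3.3643 + 5·2.9189 + 2·44.7214 = 137.6800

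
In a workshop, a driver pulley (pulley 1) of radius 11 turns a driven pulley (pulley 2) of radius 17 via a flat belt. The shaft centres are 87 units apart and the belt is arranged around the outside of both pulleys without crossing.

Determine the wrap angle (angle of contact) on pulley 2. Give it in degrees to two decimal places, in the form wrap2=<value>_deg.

wrap2=187.91_deg

open belt: β = asin((r2−r1)/C) = asin(6/87) = 3.9546°
wrap1 = π − 2β = 172.0909°
wrap2 = π + 2β = 187.9091°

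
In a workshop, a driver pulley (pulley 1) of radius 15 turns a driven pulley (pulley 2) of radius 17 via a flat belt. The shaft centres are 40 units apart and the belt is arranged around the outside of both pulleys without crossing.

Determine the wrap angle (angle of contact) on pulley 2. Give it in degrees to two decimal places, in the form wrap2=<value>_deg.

open belt: β = asin((r2−r1)/C) = asin(2/40) = 2.8660°
wrap1 = π − 2β = 174.2680°
wrap2 = π + 2β = 185.7320°

wrap2=185.73_deg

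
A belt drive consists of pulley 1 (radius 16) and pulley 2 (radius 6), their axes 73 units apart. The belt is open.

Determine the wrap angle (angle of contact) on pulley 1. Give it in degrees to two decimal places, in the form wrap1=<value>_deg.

open belt: β = asin((r2−r1)/C) = asin(-10/73) = -7.8735°
wrap1 = π − 2β = 195.7470°
wrap2 = π + 2β = 164.2530°

wrap1=195.75_deg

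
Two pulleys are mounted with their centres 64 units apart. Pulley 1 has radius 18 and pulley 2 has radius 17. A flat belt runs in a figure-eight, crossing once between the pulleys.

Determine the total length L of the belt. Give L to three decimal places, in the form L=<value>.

L=257.623

crossed belt: β = asin((r1+r2)/C) = asin(35/64) = 33.1529°
wrap1 = wrap2 = π + 2β = 246.3058°
tangent length = C·cosβ = 53.5817
L = (r1+r2)·wrap + 2·C·cosβ = 35·4.2988 + 2·53.5817 = 257.6231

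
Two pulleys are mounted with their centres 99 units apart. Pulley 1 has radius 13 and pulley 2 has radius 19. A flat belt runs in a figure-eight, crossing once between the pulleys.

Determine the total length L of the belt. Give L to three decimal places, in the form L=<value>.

L=308.967

crossed belt: β = asin((r1+r2)/C) = asin(32/99) = 18.8585°
wrap1 = wrap2 = π + 2β = 217.7170°
tangent length = C·cosβ = 93.6856
L = (r1+r2)·wrap + 2·C·cosβ = 32·3.7999 + 2·93.6856 = 308.9674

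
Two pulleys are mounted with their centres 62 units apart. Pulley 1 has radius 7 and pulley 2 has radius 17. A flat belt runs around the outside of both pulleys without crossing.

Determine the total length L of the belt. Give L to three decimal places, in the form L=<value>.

open belt: β = asin((r2−r1)/C) = asin(10/62) = 9.2818°
wrap1 = π − 2β = 161.4364°
wrap2 = π + 2β = 198.5636°
tangent length = C·cosβ = 61.1882
L = r1·wrap1 + r2·wrap2 + 2·C·cosβ = 7·2.8176 + 17·3.4656 + 2·61.1882 = 201.0147

L=201.015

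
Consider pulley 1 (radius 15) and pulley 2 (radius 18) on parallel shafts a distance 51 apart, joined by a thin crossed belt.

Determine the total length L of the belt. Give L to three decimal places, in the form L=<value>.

crossed belt: β = asin((r1+r2)/C) = asin(33/51) = 40.3202°
wrap1 = wrap2 = π + 2β = 260.6404°
tangent length = C·cosβ = 38.8844
L = (r1+r2)·wrap + 2·C·cosβ = 33·4.5490 + 2·38.8844 = 227.8870

L=227.887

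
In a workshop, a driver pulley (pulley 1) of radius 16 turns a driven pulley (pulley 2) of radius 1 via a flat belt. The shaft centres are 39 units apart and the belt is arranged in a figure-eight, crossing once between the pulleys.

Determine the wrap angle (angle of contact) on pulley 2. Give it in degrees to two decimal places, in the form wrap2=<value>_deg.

crossed belt: β = asin((r1+r2)/C) = asin(17/39) = 25.8424°
wrap1 = wrap2 = π + 2β = 231.6848°

wrap2=231.68_deg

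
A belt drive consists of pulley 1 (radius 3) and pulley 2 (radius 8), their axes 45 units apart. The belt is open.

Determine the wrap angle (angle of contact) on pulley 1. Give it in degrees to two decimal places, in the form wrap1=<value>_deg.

wrap1=167.24_deg

open belt: β = asin((r2−r1)/C) = asin(5/45) = 6.3794°
wrap1 = π − 2β = 167.2413°
wrap2 = π + 2β = 192.7587°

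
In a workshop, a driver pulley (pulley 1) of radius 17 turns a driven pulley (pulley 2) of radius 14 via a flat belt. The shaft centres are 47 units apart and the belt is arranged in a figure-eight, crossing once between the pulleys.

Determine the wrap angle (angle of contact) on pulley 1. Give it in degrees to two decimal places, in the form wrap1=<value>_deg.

crossed belt: β = asin((r1+r2)/C) = asin(31/47) = 41.2674°
wrap1 = wrap2 = π + 2β = 262.5349°

wrap1=262.53_deg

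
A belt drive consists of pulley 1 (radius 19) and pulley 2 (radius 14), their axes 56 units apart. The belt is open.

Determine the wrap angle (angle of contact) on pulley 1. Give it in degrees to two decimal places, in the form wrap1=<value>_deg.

open belt: β = asin((r2−r1)/C) = asin(-5/56) = -5.1225°
wrap1 = π − 2β = 190.2450°
wrap2 = π + 2β = 169.7550°

wrap1=190.25_deg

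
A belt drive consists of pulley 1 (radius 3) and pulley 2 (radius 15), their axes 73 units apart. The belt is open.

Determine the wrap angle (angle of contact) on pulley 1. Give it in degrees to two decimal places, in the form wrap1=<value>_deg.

open belt: β = asin((r2−r1)/C) = asin(12/73) = 9.4614°
wrap1 = π − 2β = 161.0771°
wrap2 = π + 2β = 198.9229°

wrap1=161.08_deg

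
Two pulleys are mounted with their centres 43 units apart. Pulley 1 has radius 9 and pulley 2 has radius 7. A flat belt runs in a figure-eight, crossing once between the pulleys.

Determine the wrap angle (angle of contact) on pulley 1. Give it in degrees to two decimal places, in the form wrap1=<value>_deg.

crossed belt: β = asin((r1+r2)/C) = asin(16/43) = 21.8448°
wrap1 = wrap2 = π + 2β = 223.6895°

wrap1=223.69_deg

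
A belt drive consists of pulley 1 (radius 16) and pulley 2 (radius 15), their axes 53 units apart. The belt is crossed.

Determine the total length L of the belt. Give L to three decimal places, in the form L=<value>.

L=222.101

crossed belt: β = asin((r1+r2)/C) = asin(31/53) = 35.7963°
wrap1 = wrap2 = π + 2β = 251.5927°
tangent length = C·cosβ = 42.9884
L = (r1+r2)·wrap + 2·C·cosβ = 31·4.3911 + 2·42.9884 = 222.1015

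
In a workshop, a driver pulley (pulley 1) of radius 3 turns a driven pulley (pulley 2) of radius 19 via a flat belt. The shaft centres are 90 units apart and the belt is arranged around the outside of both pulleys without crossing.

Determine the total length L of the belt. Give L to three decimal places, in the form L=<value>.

open belt: β = asin((r2−r1)/C) = asin(16/90) = 10.2403°
wrap1 = π − 2β = 159.5193°
wrap2 = π + 2β = 200.4807°
tangent length = C·cosβ = 88.5664
L = r1·wrap1 + r2·wrap2 + 2·C·cosβ = 3·2.7841 + 19·3.4990 + 2·88.5664 = 251.9670

L=251.967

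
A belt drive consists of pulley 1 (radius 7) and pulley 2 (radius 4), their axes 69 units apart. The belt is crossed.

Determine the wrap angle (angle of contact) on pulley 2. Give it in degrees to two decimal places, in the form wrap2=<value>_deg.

wrap2=198.35_deg

crossed belt: β = asin((r1+r2)/C) = asin(11/69) = 9.1732°
wrap1 = wrap2 = π + 2β = 198.3465°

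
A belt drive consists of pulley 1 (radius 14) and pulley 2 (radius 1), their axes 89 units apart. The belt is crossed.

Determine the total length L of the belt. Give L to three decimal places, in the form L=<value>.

L=227.658

crossed belt: β = asin((r1+r2)/C) = asin(15/89) = 9.7029°
wrap1 = wrap2 = π + 2β = 199.4058°
tangent length = C·cosβ = 87.7268
L = (r1+r2)·wrap + 2·C·cosβ = 15·3.4803 + 2·87.7268 = 227.6580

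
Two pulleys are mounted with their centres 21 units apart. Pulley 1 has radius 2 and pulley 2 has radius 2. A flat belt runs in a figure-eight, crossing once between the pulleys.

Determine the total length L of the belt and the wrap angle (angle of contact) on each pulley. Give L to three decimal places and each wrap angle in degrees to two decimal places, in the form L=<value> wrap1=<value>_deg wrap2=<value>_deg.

crossed belt: β = asin((r1+r2)/C) = asin(4/21) = 10.9806°
wrap1 = wrap2 = π + 2β = 201.9612°
tangent length = C·cosβ = 20.6155
L = (r1+r2)·wrap + 2·C·cosβ = 4·3.5249 + 2·20.6155 = 55.3306

L=55.331 wrap1=201.96_deg wrap2=201.96_deg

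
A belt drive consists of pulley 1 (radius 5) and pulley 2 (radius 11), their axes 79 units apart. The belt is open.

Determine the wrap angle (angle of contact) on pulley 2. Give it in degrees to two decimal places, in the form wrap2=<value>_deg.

open belt: β = asin((r2−r1)/C) = asin(6/79) = 4.3558°
wrap1 = π − 2β = 171.2885°
wrap2 = π + 2β = 188.7115°

wrap2=188.71_deg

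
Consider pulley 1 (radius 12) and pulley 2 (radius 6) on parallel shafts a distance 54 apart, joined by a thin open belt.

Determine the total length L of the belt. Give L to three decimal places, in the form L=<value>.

open belt: β = asin((r2−r1)/C) = asin(-6/54) = -6.3794°
wrap1 = π − 2β = 192.7587°
wrap2 = π + 2β = 167.2413°
tangent length = C·cosβ = 53.6656
L = r1·wrap1 + r2·wrap2 + 2·C·cosβ = 12·3.3643 + 6·2.9189 + 2·53.6656 = 165.2160

L=165.216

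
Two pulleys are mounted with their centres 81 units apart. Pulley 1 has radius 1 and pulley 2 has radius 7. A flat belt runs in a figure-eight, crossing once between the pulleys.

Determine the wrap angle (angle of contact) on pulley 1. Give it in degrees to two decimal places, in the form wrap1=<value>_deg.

wrap1=191.34_deg

crossed belt: β = asin((r1+r2)/C) = asin(8/81) = 5.6681°
wrap1 = wrap2 = π + 2β = 191.3362°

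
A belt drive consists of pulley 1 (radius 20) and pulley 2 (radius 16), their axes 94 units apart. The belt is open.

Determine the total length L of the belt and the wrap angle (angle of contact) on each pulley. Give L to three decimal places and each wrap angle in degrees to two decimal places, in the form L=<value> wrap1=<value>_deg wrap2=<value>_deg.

L=301.268 wrap1=184.88_deg wrap2=175.12_deg

open belt: β = asin((r2−r1)/C) = asin(-4/94) = -2.4389°
wrap1 = π − 2β = 184.8777°
wrap2 = π + 2β = 175.1223°
tangent length = C·cosβ = 93.9149
L = r1·wrap1 + r2·wrap2 + 2·C·cosβ = 20·3.2267 + 16·3.0565 + 2·93.9149 = 301.2676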